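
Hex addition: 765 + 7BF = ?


Align and add column by column (LSB to MSB, each column mod 16 with carry):
  0765
+ 07BF
  ----
  col 0: 5(5) + F(15) + 0 (carry in) = 20 → 4(4), carry out 1
  col 1: 6(6) + B(11) + 1 (carry in) = 18 → 2(2), carry out 1
  col 2: 7(7) + 7(7) + 1 (carry in) = 15 → F(15), carry out 0
  col 3: 0(0) + 0(0) + 0 (carry in) = 0 → 0(0), carry out 0
Reading digits MSB→LSB: 0F24
Strip leading zeros: F24
= 0xF24


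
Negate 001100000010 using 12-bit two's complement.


Original: 001100000010
Step 1 - Invert all bits: 110011111101
Step 2 - Add 1: 110011111101 + 1
= 110011111110 (represents -770)


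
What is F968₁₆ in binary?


Each hex digit → 4 binary bits:
  F = 1111
  9 = 1001
  6 = 0110
  8 = 1000
Concatenate: 1111 1001 0110 1000
= 1111100101101000


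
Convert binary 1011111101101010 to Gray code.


Binary: 1011111101101010
Gray code: G = B XOR (B >> 1)
B >> 1 = 0101111110110101
1011111101101010 XOR 0101111110110101:
  1 XOR 0 = 1
  0 XOR 1 = 1
  1 XOR 0 = 1
  1 XOR 1 = 0
  1 XOR 1 = 0
  1 XOR 1 = 0
  1 XOR 1 = 0
  1 XOR 1 = 0
  0 XOR 1 = 1
  1 XOR 0 = 1
  1 XOR 1 = 0
  0 XOR 1 = 1
  1 XOR 0 = 1
  0 XOR 1 = 1
  1 XOR 0 = 1
  0 XOR 1 = 1
= 1110000011011111


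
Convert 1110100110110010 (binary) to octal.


Group into 3-bit groups: 001110100110110010
  001 = 1
  110 = 6
  100 = 4
  110 = 6
  110 = 6
  010 = 2
= 0o164662


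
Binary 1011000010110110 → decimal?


Positional values:
Bit 1: 1 × 2^1 = 2
Bit 2: 1 × 2^2 = 4
Bit 4: 1 × 2^4 = 16
Bit 5: 1 × 2^5 = 32
Bit 7: 1 × 2^7 = 128
Bit 12: 1 × 2^12 = 4096
Bit 13: 1 × 2^13 = 8192
Bit 15: 1 × 2^15 = 32768
Sum = 2 + 4 + 16 + 32 + 128 + 4096 + 8192 + 32768
= 45238


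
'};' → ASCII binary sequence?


String: '};'  (2 characters)
Per-character ASCII lookup:
  '}': special character: '}' = 125 → 1111101
  ';': special character: ';' = 59 → 111011
= 1111101 111011


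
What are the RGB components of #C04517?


Hex: #C04517
R = C0₁₆ = 192
G = 45₁₆ = 69
B = 17₁₆ = 23
= RGB(192, 69, 23)


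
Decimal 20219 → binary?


Divide by 2 repeatedly:
20219 ÷ 2 = 10109 remainder 1
10109 ÷ 2 = 5054 remainder 1
5054 ÷ 2 = 2527 remainder 0
2527 ÷ 2 = 1263 remainder 1
1263 ÷ 2 = 631 remainder 1
631 ÷ 2 = 315 remainder 1
315 ÷ 2 = 157 remainder 1
157 ÷ 2 = 78 remainder 1
78 ÷ 2 = 39 remainder 0
39 ÷ 2 = 19 remainder 1
19 ÷ 2 = 9 remainder 1
9 ÷ 2 = 4 remainder 1
4 ÷ 2 = 2 remainder 0
2 ÷ 2 = 1 remainder 0
1 ÷ 2 = 0 remainder 1
Reading remainders bottom-up:
= 100111011111011


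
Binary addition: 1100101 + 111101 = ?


Align and add column by column (LSB to MSB, carry propagating):
  01100101
+ 00111101
  --------
  col 0: 1 + 1 + 0 (carry in) = 2 → bit 0, carry out 1
  col 1: 0 + 0 + 1 (carry in) = 1 → bit 1, carry out 0
  col 2: 1 + 1 + 0 (carry in) = 2 → bit 0, carry out 1
  col 3: 0 + 1 + 1 (carry in) = 2 → bit 0, carry out 1
  col 4: 0 + 1 + 1 (carry in) = 2 → bit 0, carry out 1
  col 5: 1 + 1 + 1 (carry in) = 3 → bit 1, carry out 1
  col 6: 1 + 0 + 1 (carry in) = 2 → bit 0, carry out 1
  col 7: 0 + 0 + 1 (carry in) = 1 → bit 1, carry out 0
Reading bits MSB→LSB: 10100010
Strip leading zeros: 10100010
= 10100010


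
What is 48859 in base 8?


Divide by 8 repeatedly:
48859 ÷ 8 = 6107 remainder 3
6107 ÷ 8 = 763 remainder 3
763 ÷ 8 = 95 remainder 3
95 ÷ 8 = 11 remainder 7
11 ÷ 8 = 1 remainder 3
1 ÷ 8 = 0 remainder 1
Reading remainders bottom-up:
= 0o137333


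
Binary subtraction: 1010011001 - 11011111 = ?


Align and subtract column by column (LSB to MSB, borrowing when needed):
  1010011001
- 0011011111
  ----------
  col 0: (1 - 0 borrow-in) - 1 → 1 - 1 = 0, borrow out 0
  col 1: (0 - 0 borrow-in) - 1 → borrow from next column: (0+2) - 1 = 1, borrow out 1
  col 2: (0 - 1 borrow-in) - 1 → borrow from next column: (-1+2) - 1 = 0, borrow out 1
  col 3: (1 - 1 borrow-in) - 1 → borrow from next column: (0+2) - 1 = 1, borrow out 1
  col 4: (1 - 1 borrow-in) - 1 → borrow from next column: (0+2) - 1 = 1, borrow out 1
  col 5: (0 - 1 borrow-in) - 0 → borrow from next column: (-1+2) - 0 = 1, borrow out 1
  col 6: (0 - 1 borrow-in) - 1 → borrow from next column: (-1+2) - 1 = 0, borrow out 1
  col 7: (1 - 1 borrow-in) - 1 → borrow from next column: (0+2) - 1 = 1, borrow out 1
  col 8: (0 - 1 borrow-in) - 0 → borrow from next column: (-1+2) - 0 = 1, borrow out 1
  col 9: (1 - 1 borrow-in) - 0 → 0 - 0 = 0, borrow out 0
Reading bits MSB→LSB: 0110111010
Strip leading zeros: 110111010
= 110111010


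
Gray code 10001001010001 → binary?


Gray code: 10001001010001
MSB stays the same: 1
Each subsequent bit = prev_binary XOR current_gray:
  B[1] = 1 XOR 0 = 1
  B[2] = 1 XOR 0 = 1
  B[3] = 1 XOR 0 = 1
  B[4] = 1 XOR 1 = 0
  B[5] = 0 XOR 0 = 0
  B[6] = 0 XOR 0 = 0
  B[7] = 0 XOR 1 = 1
  B[8] = 1 XOR 0 = 1
  B[9] = 1 XOR 1 = 0
  B[10] = 0 XOR 0 = 0
  B[11] = 0 XOR 0 = 0
  B[12] = 0 XOR 0 = 0
  B[13] = 0 XOR 1 = 1
= 11110001100001 (15457 decimal)


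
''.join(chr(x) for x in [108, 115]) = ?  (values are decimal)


Codes (decimal): 108 115
Per-code ASCII lookup:
  108  (range 97-122: lowercase, 108 - 97 = 11) → 'l'
  115  (range 97-122: lowercase, 115 - 97 = 18) → 's'
= 'ls'


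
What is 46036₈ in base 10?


Positional values:
Position 0: 6 × 8^0 = 6
Position 1: 3 × 8^1 = 24
Position 2: 0 × 8^2 = 0
Position 3: 6 × 8^3 = 3072
Position 4: 4 × 8^4 = 16384
Sum = 6 + 24 + 0 + 3072 + 16384
= 19486


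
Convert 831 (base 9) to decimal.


Positional values (base 9):
  1 × 9^0 = 1 × 1 = 1
  3 × 9^1 = 3 × 9 = 27
  8 × 9^2 = 8 × 81 = 648
Sum = 1 + 27 + 648
= 676


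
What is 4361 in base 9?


Divide by 9 repeatedly:
4361 ÷ 9 = 484 remainder 5
484 ÷ 9 = 53 remainder 7
53 ÷ 9 = 5 remainder 8
5 ÷ 9 = 0 remainder 5
Reading remainders bottom-up:
= 5875


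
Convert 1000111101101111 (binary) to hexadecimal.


Group into 4-bit nibbles: 1000111101101111
  1000 = 8
  1111 = F
  0110 = 6
  1111 = F
= 0x8F6F


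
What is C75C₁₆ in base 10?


Positional values:
Position 0: C × 16^0 = 12 × 1 = 12
Position 1: 5 × 16^1 = 5 × 16 = 80
Position 2: 7 × 16^2 = 7 × 256 = 1792
Position 3: C × 16^3 = 12 × 4096 = 49152
Sum = 12 + 80 + 1792 + 49152
= 51036


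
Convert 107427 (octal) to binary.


Each octal digit → 3 binary bits:
  1 = 001
  0 = 000
  7 = 111
  4 = 100
  2 = 010
  7 = 111
Concatenate: 001 000 111 100 010 111
= 001000111100010111


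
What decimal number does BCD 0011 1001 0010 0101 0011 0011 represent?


Each 4-bit group → digit:
  0011 → 3
  1001 → 9
  0010 → 2
  0101 → 5
  0011 → 3
  0011 → 3
= 392533


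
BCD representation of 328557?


Each digit → 4-bit binary:
  3 → 0011
  2 → 0010
  8 → 1000
  5 → 0101
  5 → 0101
  7 → 0111
= 0011 0010 1000 0101 0101 0111


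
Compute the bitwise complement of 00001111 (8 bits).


Original: 00001111
Invert all bits:
  bit 0: 0 → 1
  bit 1: 0 → 1
  bit 2: 0 → 1
  bit 3: 0 → 1
  bit 4: 1 → 0
  bit 5: 1 → 0
  bit 6: 1 → 0
  bit 7: 1 → 0
= 11110000


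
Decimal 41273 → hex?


Divide by 16 repeatedly:
41273 ÷ 16 = 2579 remainder 9 (9)
2579 ÷ 16 = 161 remainder 3 (3)
161 ÷ 16 = 10 remainder 1 (1)
10 ÷ 16 = 0 remainder 10 (A)
Reading remainders bottom-up:
= 0xA139


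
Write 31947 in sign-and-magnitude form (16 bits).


Sign bit: 0 (positive)
Magnitude: 31947 = 111110011001011
= 0111110011001011


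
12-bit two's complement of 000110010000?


Original: 000110010000
Step 1 - Invert all bits: 111001101111
Step 2 - Add 1: 111001101111 + 1
= 111001110000 (represents -400)


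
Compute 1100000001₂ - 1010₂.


Align and subtract column by column (LSB to MSB, borrowing when needed):
  1100000001
- 0000001010
  ----------
  col 0: (1 - 0 borrow-in) - 0 → 1 - 0 = 1, borrow out 0
  col 1: (0 - 0 borrow-in) - 1 → borrow from next column: (0+2) - 1 = 1, borrow out 1
  col 2: (0 - 1 borrow-in) - 0 → borrow from next column: (-1+2) - 0 = 1, borrow out 1
  col 3: (0 - 1 borrow-in) - 1 → borrow from next column: (-1+2) - 1 = 0, borrow out 1
  col 4: (0 - 1 borrow-in) - 0 → borrow from next column: (-1+2) - 0 = 1, borrow out 1
  col 5: (0 - 1 borrow-in) - 0 → borrow from next column: (-1+2) - 0 = 1, borrow out 1
  col 6: (0 - 1 borrow-in) - 0 → borrow from next column: (-1+2) - 0 = 1, borrow out 1
  col 7: (0 - 1 borrow-in) - 0 → borrow from next column: (-1+2) - 0 = 1, borrow out 1
  col 8: (1 - 1 borrow-in) - 0 → 0 - 0 = 0, borrow out 0
  col 9: (1 - 0 borrow-in) - 0 → 1 - 0 = 1, borrow out 0
Reading bits MSB→LSB: 1011110111
Strip leading zeros: 1011110111
= 1011110111


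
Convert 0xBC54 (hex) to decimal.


Positional values:
Position 0: 4 × 16^0 = 4 × 1 = 4
Position 1: 5 × 16^1 = 5 × 16 = 80
Position 2: C × 16^2 = 12 × 256 = 3072
Position 3: B × 16^3 = 11 × 4096 = 45056
Sum = 4 + 80 + 3072 + 45056
= 48212


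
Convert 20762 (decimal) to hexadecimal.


Divide by 16 repeatedly:
20762 ÷ 16 = 1297 remainder 10 (A)
1297 ÷ 16 = 81 remainder 1 (1)
81 ÷ 16 = 5 remainder 1 (1)
5 ÷ 16 = 0 remainder 5 (5)
Reading remainders bottom-up:
= 0x511A


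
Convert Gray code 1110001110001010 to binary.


Gray code: 1110001110001010
MSB stays the same: 1
Each subsequent bit = prev_binary XOR current_gray:
  B[1] = 1 XOR 1 = 0
  B[2] = 0 XOR 1 = 1
  B[3] = 1 XOR 0 = 1
  B[4] = 1 XOR 0 = 1
  B[5] = 1 XOR 0 = 1
  B[6] = 1 XOR 1 = 0
  B[7] = 0 XOR 1 = 1
  B[8] = 1 XOR 1 = 0
  B[9] = 0 XOR 0 = 0
  B[10] = 0 XOR 0 = 0
  B[11] = 0 XOR 0 = 0
  B[12] = 0 XOR 1 = 1
  B[13] = 1 XOR 0 = 1
  B[14] = 1 XOR 1 = 0
  B[15] = 0 XOR 0 = 0
= 1011110100001100 (48396 decimal)


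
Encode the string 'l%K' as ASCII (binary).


String: 'l%K'  (3 characters)
Per-character ASCII lookup:
  'l': lowercase starts at 97: 'l' = 97 + 11 = 108 → 1101100
  '%': special character: '%' = 37 → 100101
  'K': uppercase starts at 65: 'K' = 65 + 10 = 75 → 1001011
= 1101100 100101 1001011


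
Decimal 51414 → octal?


Divide by 8 repeatedly:
51414 ÷ 8 = 6426 remainder 6
6426 ÷ 8 = 803 remainder 2
803 ÷ 8 = 100 remainder 3
100 ÷ 8 = 12 remainder 4
12 ÷ 8 = 1 remainder 4
1 ÷ 8 = 0 remainder 1
Reading remainders bottom-up:
= 0o144326


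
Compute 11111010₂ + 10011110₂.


Align and add column by column (LSB to MSB, carry propagating):
  011111010
+ 010011110
  ---------
  col 0: 0 + 0 + 0 (carry in) = 0 → bit 0, carry out 0
  col 1: 1 + 1 + 0 (carry in) = 2 → bit 0, carry out 1
  col 2: 0 + 1 + 1 (carry in) = 2 → bit 0, carry out 1
  col 3: 1 + 1 + 1 (carry in) = 3 → bit 1, carry out 1
  col 4: 1 + 1 + 1 (carry in) = 3 → bit 1, carry out 1
  col 5: 1 + 0 + 1 (carry in) = 2 → bit 0, carry out 1
  col 6: 1 + 0 + 1 (carry in) = 2 → bit 0, carry out 1
  col 7: 1 + 1 + 1 (carry in) = 3 → bit 1, carry out 1
  col 8: 0 + 0 + 1 (carry in) = 1 → bit 1, carry out 0
Reading bits MSB→LSB: 110011000
Strip leading zeros: 110011000
= 110011000


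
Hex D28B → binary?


Each hex digit → 4 binary bits:
  D = 1101
  2 = 0010
  8 = 1000
  B = 1011
Concatenate: 1101 0010 1000 1011
= 1101001010001011


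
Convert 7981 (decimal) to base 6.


Divide by 6 repeatedly:
7981 ÷ 6 = 1330 remainder 1
1330 ÷ 6 = 221 remainder 4
221 ÷ 6 = 36 remainder 5
36 ÷ 6 = 6 remainder 0
6 ÷ 6 = 1 remainder 0
1 ÷ 6 = 0 remainder 1
Reading remainders bottom-up:
= 100541


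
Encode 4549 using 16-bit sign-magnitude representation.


Sign bit: 0 (positive)
Magnitude: 4549 = 001000111000101
= 0001000111000101


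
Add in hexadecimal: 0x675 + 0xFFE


Align and add column by column (LSB to MSB, each column mod 16 with carry):
  0675
+ 0FFE
  ----
  col 0: 5(5) + E(14) + 0 (carry in) = 19 → 3(3), carry out 1
  col 1: 7(7) + F(15) + 1 (carry in) = 23 → 7(7), carry out 1
  col 2: 6(6) + F(15) + 1 (carry in) = 22 → 6(6), carry out 1
  col 3: 0(0) + 0(0) + 1 (carry in) = 1 → 1(1), carry out 0
Reading digits MSB→LSB: 1673
Strip leading zeros: 1673
= 0x1673


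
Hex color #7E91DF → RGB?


Hex: #7E91DF
R = 7E₁₆ = 126
G = 91₁₆ = 145
B = DF₁₆ = 223
= RGB(126, 145, 223)


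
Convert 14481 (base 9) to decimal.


Positional values (base 9):
  1 × 9^0 = 1 × 1 = 1
  8 × 9^1 = 8 × 9 = 72
  4 × 9^2 = 4 × 81 = 324
  4 × 9^3 = 4 × 729 = 2916
  1 × 9^4 = 1 × 6561 = 6561
Sum = 1 + 72 + 324 + 2916 + 6561
= 9874


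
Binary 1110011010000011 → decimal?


Positional values:
Bit 0: 1 × 2^0 = 1
Bit 1: 1 × 2^1 = 2
Bit 7: 1 × 2^7 = 128
Bit 9: 1 × 2^9 = 512
Bit 10: 1 × 2^10 = 1024
Bit 13: 1 × 2^13 = 8192
Bit 14: 1 × 2^14 = 16384
Bit 15: 1 × 2^15 = 32768
Sum = 1 + 2 + 128 + 512 + 1024 + 8192 + 16384 + 32768
= 59011


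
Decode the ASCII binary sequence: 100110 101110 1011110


Codes (binary): 100110 101110 1011110
Per-code ASCII lookup:
  100110 = 38  (special character) → '&'
  101110 = 46  (special character) → '.'
  1011110 = 94  (special character) → '^'
= '&.^'


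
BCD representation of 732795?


Each digit → 4-bit binary:
  7 → 0111
  3 → 0011
  2 → 0010
  7 → 0111
  9 → 1001
  5 → 0101
= 0111 0011 0010 0111 1001 0101


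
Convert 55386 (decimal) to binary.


Divide by 2 repeatedly:
55386 ÷ 2 = 27693 remainder 0
27693 ÷ 2 = 13846 remainder 1
13846 ÷ 2 = 6923 remainder 0
6923 ÷ 2 = 3461 remainder 1
3461 ÷ 2 = 1730 remainder 1
1730 ÷ 2 = 865 remainder 0
865 ÷ 2 = 432 remainder 1
432 ÷ 2 = 216 remainder 0
216 ÷ 2 = 108 remainder 0
108 ÷ 2 = 54 remainder 0
54 ÷ 2 = 27 remainder 0
27 ÷ 2 = 13 remainder 1
13 ÷ 2 = 6 remainder 1
6 ÷ 2 = 3 remainder 0
3 ÷ 2 = 1 remainder 1
1 ÷ 2 = 0 remainder 1
Reading remainders bottom-up:
= 1101100001011010


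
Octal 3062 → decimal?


Positional values:
Position 0: 2 × 8^0 = 2
Position 1: 6 × 8^1 = 48
Position 2: 0 × 8^2 = 0
Position 3: 3 × 8^3 = 1536
Sum = 2 + 48 + 0 + 1536
= 1586


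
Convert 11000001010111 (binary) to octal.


Group into 3-bit groups: 011000001010111
  011 = 3
  000 = 0
  001 = 1
  010 = 2
  111 = 7
= 0o30127


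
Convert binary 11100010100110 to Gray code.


Binary: 11100010100110
Gray code: G = B XOR (B >> 1)
B >> 1 = 01110001010011
11100010100110 XOR 01110001010011:
  1 XOR 0 = 1
  1 XOR 1 = 0
  1 XOR 1 = 0
  0 XOR 1 = 1
  0 XOR 0 = 0
  0 XOR 0 = 0
  1 XOR 0 = 1
  0 XOR 1 = 1
  1 XOR 0 = 1
  0 XOR 1 = 1
  0 XOR 0 = 0
  1 XOR 0 = 1
  1 XOR 1 = 0
  0 XOR 1 = 1
= 10010011110101


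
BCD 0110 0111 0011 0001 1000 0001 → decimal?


Each 4-bit group → digit:
  0110 → 6
  0111 → 7
  0011 → 3
  0001 → 1
  1000 → 8
  0001 → 1
= 673181


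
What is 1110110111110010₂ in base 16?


Group into 4-bit nibbles: 1110110111110010
  1110 = E
  1101 = D
  1111 = F
  0010 = 2
= 0xEDF2


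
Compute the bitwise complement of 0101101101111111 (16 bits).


Original: 0101101101111111
Invert all bits:
  bit 0: 0 → 1
  bit 1: 1 → 0
  bit 2: 0 → 1
  bit 3: 1 → 0
  bit 4: 1 → 0
  bit 5: 0 → 1
  bit 6: 1 → 0
  bit 7: 1 → 0
  bit 8: 0 → 1
  bit 9: 1 → 0
  bit 10: 1 → 0
  bit 11: 1 → 0
  bit 12: 1 → 0
  bit 13: 1 → 0
  bit 14: 1 → 0
  bit 15: 1 → 0
= 1010010010000000


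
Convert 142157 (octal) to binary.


Each octal digit → 3 binary bits:
  1 = 001
  4 = 100
  2 = 010
  1 = 001
  5 = 101
  7 = 111
Concatenate: 001 100 010 001 101 111
= 001100010001101111


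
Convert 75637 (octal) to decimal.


Positional values:
Position 0: 7 × 8^0 = 7
Position 1: 3 × 8^1 = 24
Position 2: 6 × 8^2 = 384
Position 3: 5 × 8^3 = 2560
Position 4: 7 × 8^4 = 28672
Sum = 7 + 24 + 384 + 2560 + 28672
= 31647


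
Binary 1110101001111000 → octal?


Group into 3-bit groups: 001110101001111000
  001 = 1
  110 = 6
  101 = 5
  001 = 1
  111 = 7
  000 = 0
= 0o165170


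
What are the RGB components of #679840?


Hex: #679840
R = 67₁₆ = 103
G = 98₁₆ = 152
B = 40₁₆ = 64
= RGB(103, 152, 64)


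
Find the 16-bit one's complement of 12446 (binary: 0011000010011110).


Original: 0011000010011110
Invert all bits:
  bit 0: 0 → 1
  bit 1: 0 → 1
  bit 2: 1 → 0
  bit 3: 1 → 0
  bit 4: 0 → 1
  bit 5: 0 → 1
  bit 6: 0 → 1
  bit 7: 0 → 1
  bit 8: 1 → 0
  bit 9: 0 → 1
  bit 10: 0 → 1
  bit 11: 1 → 0
  bit 12: 1 → 0
  bit 13: 1 → 0
  bit 14: 1 → 0
  bit 15: 0 → 1
= 1100111101100001


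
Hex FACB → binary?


Each hex digit → 4 binary bits:
  F = 1111
  A = 1010
  C = 1100
  B = 1011
Concatenate: 1111 1010 1100 1011
= 1111101011001011


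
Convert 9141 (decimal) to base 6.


Divide by 6 repeatedly:
9141 ÷ 6 = 1523 remainder 3
1523 ÷ 6 = 253 remainder 5
253 ÷ 6 = 42 remainder 1
42 ÷ 6 = 7 remainder 0
7 ÷ 6 = 1 remainder 1
1 ÷ 6 = 0 remainder 1
Reading remainders bottom-up:
= 110153


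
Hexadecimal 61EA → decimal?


Positional values:
Position 0: A × 16^0 = 10 × 1 = 10
Position 1: E × 16^1 = 14 × 16 = 224
Position 2: 1 × 16^2 = 1 × 256 = 256
Position 3: 6 × 16^3 = 6 × 4096 = 24576
Sum = 10 + 224 + 256 + 24576
= 25066


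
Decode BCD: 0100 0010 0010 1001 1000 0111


Each 4-bit group → digit:
  0100 → 4
  0010 → 2
  0010 → 2
  1001 → 9
  1000 → 8
  0111 → 7
= 422987


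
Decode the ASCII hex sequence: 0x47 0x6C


Codes (hex): 0x47 0x6C
Per-code ASCII lookup:
  0x47 = 71  (range 65-90: uppercase, 71 - 65 = 6) → 'G'
  0x6C = 108  (range 97-122: lowercase, 108 - 97 = 11) → 'l'
= 'Gl'


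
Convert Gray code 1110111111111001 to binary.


Gray code: 1110111111111001
MSB stays the same: 1
Each subsequent bit = prev_binary XOR current_gray:
  B[1] = 1 XOR 1 = 0
  B[2] = 0 XOR 1 = 1
  B[3] = 1 XOR 0 = 1
  B[4] = 1 XOR 1 = 0
  B[5] = 0 XOR 1 = 1
  B[6] = 1 XOR 1 = 0
  B[7] = 0 XOR 1 = 1
  B[8] = 1 XOR 1 = 0
  B[9] = 0 XOR 1 = 1
  B[10] = 1 XOR 1 = 0
  B[11] = 0 XOR 1 = 1
  B[12] = 1 XOR 1 = 0
  B[13] = 0 XOR 0 = 0
  B[14] = 0 XOR 0 = 0
  B[15] = 0 XOR 1 = 1
= 1011010101010001 (46417 decimal)


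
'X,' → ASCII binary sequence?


String: 'X,'  (2 characters)
Per-character ASCII lookup:
  'X': uppercase starts at 65: 'X' = 65 + 23 = 88 → 1011000
  ',': special character: ',' = 44 → 101100
= 1011000 101100


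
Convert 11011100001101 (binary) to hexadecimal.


Group into 4-bit nibbles: 0011011100001101
  0011 = 3
  0111 = 7
  0000 = 0
  1101 = D
= 0x370D


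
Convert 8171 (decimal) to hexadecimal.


Divide by 16 repeatedly:
8171 ÷ 16 = 510 remainder 11 (B)
510 ÷ 16 = 31 remainder 14 (E)
31 ÷ 16 = 1 remainder 15 (F)
1 ÷ 16 = 0 remainder 1 (1)
Reading remainders bottom-up:
= 0x1FEB


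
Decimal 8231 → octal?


Divide by 8 repeatedly:
8231 ÷ 8 = 1028 remainder 7
1028 ÷ 8 = 128 remainder 4
128 ÷ 8 = 16 remainder 0
16 ÷ 8 = 2 remainder 0
2 ÷ 8 = 0 remainder 2
Reading remainders bottom-up:
= 0o20047


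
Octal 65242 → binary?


Each octal digit → 3 binary bits:
  6 = 110
  5 = 101
  2 = 010
  4 = 100
  2 = 010
Concatenate: 110 101 010 100 010
= 110101010100010


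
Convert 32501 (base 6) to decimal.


Positional values (base 6):
  1 × 6^0 = 1 × 1 = 1
  0 × 6^1 = 0 × 6 = 0
  5 × 6^2 = 5 × 36 = 180
  2 × 6^3 = 2 × 216 = 432
  3 × 6^4 = 3 × 1296 = 3888
Sum = 1 + 0 + 180 + 432 + 3888
= 4501


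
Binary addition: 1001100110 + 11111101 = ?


Align and add column by column (LSB to MSB, carry propagating):
  01001100110
+ 00011111101
  -----------
  col 0: 0 + 1 + 0 (carry in) = 1 → bit 1, carry out 0
  col 1: 1 + 0 + 0 (carry in) = 1 → bit 1, carry out 0
  col 2: 1 + 1 + 0 (carry in) = 2 → bit 0, carry out 1
  col 3: 0 + 1 + 1 (carry in) = 2 → bit 0, carry out 1
  col 4: 0 + 1 + 1 (carry in) = 2 → bit 0, carry out 1
  col 5: 1 + 1 + 1 (carry in) = 3 → bit 1, carry out 1
  col 6: 1 + 1 + 1 (carry in) = 3 → bit 1, carry out 1
  col 7: 0 + 1 + 1 (carry in) = 2 → bit 0, carry out 1
  col 8: 0 + 0 + 1 (carry in) = 1 → bit 1, carry out 0
  col 9: 1 + 0 + 0 (carry in) = 1 → bit 1, carry out 0
  col 10: 0 + 0 + 0 (carry in) = 0 → bit 0, carry out 0
Reading bits MSB→LSB: 01101100011
Strip leading zeros: 1101100011
= 1101100011


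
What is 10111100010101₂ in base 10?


Positional values:
Bit 0: 1 × 2^0 = 1
Bit 2: 1 × 2^2 = 4
Bit 4: 1 × 2^4 = 16
Bit 8: 1 × 2^8 = 256
Bit 9: 1 × 2^9 = 512
Bit 10: 1 × 2^10 = 1024
Bit 11: 1 × 2^11 = 2048
Bit 13: 1 × 2^13 = 8192
Sum = 1 + 4 + 16 + 256 + 512 + 1024 + 2048 + 8192
= 12053


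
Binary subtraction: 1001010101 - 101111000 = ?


Align and subtract column by column (LSB to MSB, borrowing when needed):
  1001010101
- 0101111000
  ----------
  col 0: (1 - 0 borrow-in) - 0 → 1 - 0 = 1, borrow out 0
  col 1: (0 - 0 borrow-in) - 0 → 0 - 0 = 0, borrow out 0
  col 2: (1 - 0 borrow-in) - 0 → 1 - 0 = 1, borrow out 0
  col 3: (0 - 0 borrow-in) - 1 → borrow from next column: (0+2) - 1 = 1, borrow out 1
  col 4: (1 - 1 borrow-in) - 1 → borrow from next column: (0+2) - 1 = 1, borrow out 1
  col 5: (0 - 1 borrow-in) - 1 → borrow from next column: (-1+2) - 1 = 0, borrow out 1
  col 6: (1 - 1 borrow-in) - 1 → borrow from next column: (0+2) - 1 = 1, borrow out 1
  col 7: (0 - 1 borrow-in) - 0 → borrow from next column: (-1+2) - 0 = 1, borrow out 1
  col 8: (0 - 1 borrow-in) - 1 → borrow from next column: (-1+2) - 1 = 0, borrow out 1
  col 9: (1 - 1 borrow-in) - 0 → 0 - 0 = 0, borrow out 0
Reading bits MSB→LSB: 0011011101
Strip leading zeros: 11011101
= 11011101


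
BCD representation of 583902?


Each digit → 4-bit binary:
  5 → 0101
  8 → 1000
  3 → 0011
  9 → 1001
  0 → 0000
  2 → 0010
= 0101 1000 0011 1001 0000 0010


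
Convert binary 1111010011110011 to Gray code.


Binary: 1111010011110011
Gray code: G = B XOR (B >> 1)
B >> 1 = 0111101001111001
1111010011110011 XOR 0111101001111001:
  1 XOR 0 = 1
  1 XOR 1 = 0
  1 XOR 1 = 0
  1 XOR 1 = 0
  0 XOR 1 = 1
  1 XOR 0 = 1
  0 XOR 1 = 1
  0 XOR 0 = 0
  1 XOR 0 = 1
  1 XOR 1 = 0
  1 XOR 1 = 0
  1 XOR 1 = 0
  0 XOR 1 = 1
  0 XOR 0 = 0
  1 XOR 0 = 1
  1 XOR 1 = 0
= 1000111010001010


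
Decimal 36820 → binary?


Divide by 2 repeatedly:
36820 ÷ 2 = 18410 remainder 0
18410 ÷ 2 = 9205 remainder 0
9205 ÷ 2 = 4602 remainder 1
4602 ÷ 2 = 2301 remainder 0
2301 ÷ 2 = 1150 remainder 1
1150 ÷ 2 = 575 remainder 0
575 ÷ 2 = 287 remainder 1
287 ÷ 2 = 143 remainder 1
143 ÷ 2 = 71 remainder 1
71 ÷ 2 = 35 remainder 1
35 ÷ 2 = 17 remainder 1
17 ÷ 2 = 8 remainder 1
8 ÷ 2 = 4 remainder 0
4 ÷ 2 = 2 remainder 0
2 ÷ 2 = 1 remainder 0
1 ÷ 2 = 0 remainder 1
Reading remainders bottom-up:
= 1000111111010100


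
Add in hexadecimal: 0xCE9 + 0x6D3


Align and add column by column (LSB to MSB, each column mod 16 with carry):
  0CE9
+ 06D3
  ----
  col 0: 9(9) + 3(3) + 0 (carry in) = 12 → C(12), carry out 0
  col 1: E(14) + D(13) + 0 (carry in) = 27 → B(11), carry out 1
  col 2: C(12) + 6(6) + 1 (carry in) = 19 → 3(3), carry out 1
  col 3: 0(0) + 0(0) + 1 (carry in) = 1 → 1(1), carry out 0
Reading digits MSB→LSB: 13BC
Strip leading zeros: 13BC
= 0x13BC


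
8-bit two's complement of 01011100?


Original: 01011100
Step 1 - Invert all bits: 10100011
Step 2 - Add 1: 10100011 + 1
= 10100100 (represents -92)


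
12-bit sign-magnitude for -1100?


Sign bit: 1 (negative)
Magnitude: 1100 = 10001001100
= 110001001100


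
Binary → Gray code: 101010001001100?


Binary: 101010001001100
Gray code: G = B XOR (B >> 1)
B >> 1 = 010101000100110
101010001001100 XOR 010101000100110:
  1 XOR 0 = 1
  0 XOR 1 = 1
  1 XOR 0 = 1
  0 XOR 1 = 1
  1 XOR 0 = 1
  0 XOR 1 = 1
  0 XOR 0 = 0
  0 XOR 0 = 0
  1 XOR 0 = 1
  0 XOR 1 = 1
  0 XOR 0 = 0
  1 XOR 0 = 1
  1 XOR 1 = 0
  0 XOR 1 = 1
  0 XOR 0 = 0
= 111111001101010


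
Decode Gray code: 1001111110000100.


Gray code: 1001111110000100
MSB stays the same: 1
Each subsequent bit = prev_binary XOR current_gray:
  B[1] = 1 XOR 0 = 1
  B[2] = 1 XOR 0 = 1
  B[3] = 1 XOR 1 = 0
  B[4] = 0 XOR 1 = 1
  B[5] = 1 XOR 1 = 0
  B[6] = 0 XOR 1 = 1
  B[7] = 1 XOR 1 = 0
  B[8] = 0 XOR 1 = 1
  B[9] = 1 XOR 0 = 1
  B[10] = 1 XOR 0 = 1
  B[11] = 1 XOR 0 = 1
  B[12] = 1 XOR 0 = 1
  B[13] = 1 XOR 1 = 0
  B[14] = 0 XOR 0 = 0
  B[15] = 0 XOR 0 = 0
= 1110101011111000 (60152 decimal)


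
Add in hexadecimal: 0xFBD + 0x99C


Align and add column by column (LSB to MSB, each column mod 16 with carry):
  0FBD
+ 099C
  ----
  col 0: D(13) + C(12) + 0 (carry in) = 25 → 9(9), carry out 1
  col 1: B(11) + 9(9) + 1 (carry in) = 21 → 5(5), carry out 1
  col 2: F(15) + 9(9) + 1 (carry in) = 25 → 9(9), carry out 1
  col 3: 0(0) + 0(0) + 1 (carry in) = 1 → 1(1), carry out 0
Reading digits MSB→LSB: 1959
Strip leading zeros: 1959
= 0x1959


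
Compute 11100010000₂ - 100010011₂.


Align and subtract column by column (LSB to MSB, borrowing when needed):
  11100010000
- 00100010011
  -----------
  col 0: (0 - 0 borrow-in) - 1 → borrow from next column: (0+2) - 1 = 1, borrow out 1
  col 1: (0 - 1 borrow-in) - 1 → borrow from next column: (-1+2) - 1 = 0, borrow out 1
  col 2: (0 - 1 borrow-in) - 0 → borrow from next column: (-1+2) - 0 = 1, borrow out 1
  col 3: (0 - 1 borrow-in) - 0 → borrow from next column: (-1+2) - 0 = 1, borrow out 1
  col 4: (1 - 1 borrow-in) - 1 → borrow from next column: (0+2) - 1 = 1, borrow out 1
  col 5: (0 - 1 borrow-in) - 0 → borrow from next column: (-1+2) - 0 = 1, borrow out 1
  col 6: (0 - 1 borrow-in) - 0 → borrow from next column: (-1+2) - 0 = 1, borrow out 1
  col 7: (0 - 1 borrow-in) - 0 → borrow from next column: (-1+2) - 0 = 1, borrow out 1
  col 8: (1 - 1 borrow-in) - 1 → borrow from next column: (0+2) - 1 = 1, borrow out 1
  col 9: (1 - 1 borrow-in) - 0 → 0 - 0 = 0, borrow out 0
  col 10: (1 - 0 borrow-in) - 0 → 1 - 0 = 1, borrow out 0
Reading bits MSB→LSB: 10111111101
Strip leading zeros: 10111111101
= 10111111101


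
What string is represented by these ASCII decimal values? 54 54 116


Codes (decimal): 54 54 116
Per-code ASCII lookup:
  54  (range 48-57: digits, 54 - 48 = 6) → '6'
  54  (range 48-57: digits, 54 - 48 = 6) → '6'
  116  (range 97-122: lowercase, 116 - 97 = 19) → 't'
= '66t'


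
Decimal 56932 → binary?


Divide by 2 repeatedly:
56932 ÷ 2 = 28466 remainder 0
28466 ÷ 2 = 14233 remainder 0
14233 ÷ 2 = 7116 remainder 1
7116 ÷ 2 = 3558 remainder 0
3558 ÷ 2 = 1779 remainder 0
1779 ÷ 2 = 889 remainder 1
889 ÷ 2 = 444 remainder 1
444 ÷ 2 = 222 remainder 0
222 ÷ 2 = 111 remainder 0
111 ÷ 2 = 55 remainder 1
55 ÷ 2 = 27 remainder 1
27 ÷ 2 = 13 remainder 1
13 ÷ 2 = 6 remainder 1
6 ÷ 2 = 3 remainder 0
3 ÷ 2 = 1 remainder 1
1 ÷ 2 = 0 remainder 1
Reading remainders bottom-up:
= 1101111001100100


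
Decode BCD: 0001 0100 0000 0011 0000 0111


Each 4-bit group → digit:
  0001 → 1
  0100 → 4
  0000 → 0
  0011 → 3
  0000 → 0
  0111 → 7
= 140307


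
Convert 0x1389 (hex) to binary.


Each hex digit → 4 binary bits:
  1 = 0001
  3 = 0011
  8 = 1000
  9 = 1001
Concatenate: 0001 0011 1000 1001
= 0001001110001001


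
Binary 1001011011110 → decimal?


Positional values:
Bit 1: 1 × 2^1 = 2
Bit 2: 1 × 2^2 = 4
Bit 3: 1 × 2^3 = 8
Bit 4: 1 × 2^4 = 16
Bit 6: 1 × 2^6 = 64
Bit 7: 1 × 2^7 = 128
Bit 9: 1 × 2^9 = 512
Bit 12: 1 × 2^12 = 4096
Sum = 2 + 4 + 8 + 16 + 64 + 128 + 512 + 4096
= 4830


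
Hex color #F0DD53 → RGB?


Hex: #F0DD53
R = F0₁₆ = 240
G = DD₁₆ = 221
B = 53₁₆ = 83
= RGB(240, 221, 83)


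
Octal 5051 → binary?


Each octal digit → 3 binary bits:
  5 = 101
  0 = 000
  5 = 101
  1 = 001
Concatenate: 101 000 101 001
= 101000101001


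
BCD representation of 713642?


Each digit → 4-bit binary:
  7 → 0111
  1 → 0001
  3 → 0011
  6 → 0110
  4 → 0100
  2 → 0010
= 0111 0001 0011 0110 0100 0010


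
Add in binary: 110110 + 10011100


Align and add column by column (LSB to MSB, carry propagating):
  000110110
+ 010011100
  ---------
  col 0: 0 + 0 + 0 (carry in) = 0 → bit 0, carry out 0
  col 1: 1 + 0 + 0 (carry in) = 1 → bit 1, carry out 0
  col 2: 1 + 1 + 0 (carry in) = 2 → bit 0, carry out 1
  col 3: 0 + 1 + 1 (carry in) = 2 → bit 0, carry out 1
  col 4: 1 + 1 + 1 (carry in) = 3 → bit 1, carry out 1
  col 5: 1 + 0 + 1 (carry in) = 2 → bit 0, carry out 1
  col 6: 0 + 0 + 1 (carry in) = 1 → bit 1, carry out 0
  col 7: 0 + 1 + 0 (carry in) = 1 → bit 1, carry out 0
  col 8: 0 + 0 + 0 (carry in) = 0 → bit 0, carry out 0
Reading bits MSB→LSB: 011010010
Strip leading zeros: 11010010
= 11010010


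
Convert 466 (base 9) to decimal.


Positional values (base 9):
  6 × 9^0 = 6 × 1 = 6
  6 × 9^1 = 6 × 9 = 54
  4 × 9^2 = 4 × 81 = 324
Sum = 6 + 54 + 324
= 384


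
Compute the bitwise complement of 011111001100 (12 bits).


Original: 011111001100
Invert all bits:
  bit 0: 0 → 1
  bit 1: 1 → 0
  bit 2: 1 → 0
  bit 3: 1 → 0
  bit 4: 1 → 0
  bit 5: 1 → 0
  bit 6: 0 → 1
  bit 7: 0 → 1
  bit 8: 1 → 0
  bit 9: 1 → 0
  bit 10: 0 → 1
  bit 11: 0 → 1
= 100000110011


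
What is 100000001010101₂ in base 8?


Group into 3-bit groups: 100000001010101
  100 = 4
  000 = 0
  001 = 1
  010 = 2
  101 = 5
= 0o40125


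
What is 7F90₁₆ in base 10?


Positional values:
Position 0: 0 × 16^0 = 0 × 1 = 0
Position 1: 9 × 16^1 = 9 × 16 = 144
Position 2: F × 16^2 = 15 × 256 = 3840
Position 3: 7 × 16^3 = 7 × 4096 = 28672
Sum = 0 + 144 + 3840 + 28672
= 32656


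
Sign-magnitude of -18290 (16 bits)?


Sign bit: 1 (negative)
Magnitude: 18290 = 100011101110010
= 1100011101110010


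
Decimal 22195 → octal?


Divide by 8 repeatedly:
22195 ÷ 8 = 2774 remainder 3
2774 ÷ 8 = 346 remainder 6
346 ÷ 8 = 43 remainder 2
43 ÷ 8 = 5 remainder 3
5 ÷ 8 = 0 remainder 5
Reading remainders bottom-up:
= 0o53263


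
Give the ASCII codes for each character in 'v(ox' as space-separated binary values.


String: 'v(ox'  (4 characters)
Per-character ASCII lookup:
  'v': lowercase starts at 97: 'v' = 97 + 21 = 118 → 1110110
  '(': special character: '(' = 40 → 101000
  'o': lowercase starts at 97: 'o' = 97 + 14 = 111 → 1101111
  'x': lowercase starts at 97: 'x' = 97 + 23 = 120 → 1111000
= 1110110 101000 1101111 1111000


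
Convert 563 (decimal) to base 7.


Divide by 7 repeatedly:
563 ÷ 7 = 80 remainder 3
80 ÷ 7 = 11 remainder 3
11 ÷ 7 = 1 remainder 4
1 ÷ 7 = 0 remainder 1
Reading remainders bottom-up:
= 1433


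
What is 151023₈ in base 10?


Positional values:
Position 0: 3 × 8^0 = 3
Position 1: 2 × 8^1 = 16
Position 2: 0 × 8^2 = 0
Position 3: 1 × 8^3 = 512
Position 4: 5 × 8^4 = 20480
Position 5: 1 × 8^5 = 32768
Sum = 3 + 16 + 0 + 512 + 20480 + 32768
= 53779


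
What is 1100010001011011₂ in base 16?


Group into 4-bit nibbles: 1100010001011011
  1100 = C
  0100 = 4
  0101 = 5
  1011 = B
= 0xC45B


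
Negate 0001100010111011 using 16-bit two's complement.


Original: 0001100010111011
Step 1 - Invert all bits: 1110011101000100
Step 2 - Add 1: 1110011101000100 + 1
= 1110011101000101 (represents -6331)


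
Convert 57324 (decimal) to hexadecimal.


Divide by 16 repeatedly:
57324 ÷ 16 = 3582 remainder 12 (C)
3582 ÷ 16 = 223 remainder 14 (E)
223 ÷ 16 = 13 remainder 15 (F)
13 ÷ 16 = 0 remainder 13 (D)
Reading remainders bottom-up:
= 0xDFEC


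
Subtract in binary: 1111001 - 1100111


Align and subtract column by column (LSB to MSB, borrowing when needed):
  1111001
- 1100111
  -------
  col 0: (1 - 0 borrow-in) - 1 → 1 - 1 = 0, borrow out 0
  col 1: (0 - 0 borrow-in) - 1 → borrow from next column: (0+2) - 1 = 1, borrow out 1
  col 2: (0 - 1 borrow-in) - 1 → borrow from next column: (-1+2) - 1 = 0, borrow out 1
  col 3: (1 - 1 borrow-in) - 0 → 0 - 0 = 0, borrow out 0
  col 4: (1 - 0 borrow-in) - 0 → 1 - 0 = 1, borrow out 0
  col 5: (1 - 0 borrow-in) - 1 → 1 - 1 = 0, borrow out 0
  col 6: (1 - 0 borrow-in) - 1 → 1 - 1 = 0, borrow out 0
Reading bits MSB→LSB: 0010010
Strip leading zeros: 10010
= 10010


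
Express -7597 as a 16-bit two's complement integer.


Original: 0001110110101101
Step 1 - Invert all bits: 1110001001010010
Step 2 - Add 1: 1110001001010010 + 1
= 1110001001010011 (represents -7597)


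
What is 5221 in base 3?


Divide by 3 repeatedly:
5221 ÷ 3 = 1740 remainder 1
1740 ÷ 3 = 580 remainder 0
580 ÷ 3 = 193 remainder 1
193 ÷ 3 = 64 remainder 1
64 ÷ 3 = 21 remainder 1
21 ÷ 3 = 7 remainder 0
7 ÷ 3 = 2 remainder 1
2 ÷ 3 = 0 remainder 2
Reading remainders bottom-up:
= 21011101


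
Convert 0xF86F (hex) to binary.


Each hex digit → 4 binary bits:
  F = 1111
  8 = 1000
  6 = 0110
  F = 1111
Concatenate: 1111 1000 0110 1111
= 1111100001101111


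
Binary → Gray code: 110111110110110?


Binary: 110111110110110
Gray code: G = B XOR (B >> 1)
B >> 1 = 011011111011011
110111110110110 XOR 011011111011011:
  1 XOR 0 = 1
  1 XOR 1 = 0
  0 XOR 1 = 1
  1 XOR 0 = 1
  1 XOR 1 = 0
  1 XOR 1 = 0
  1 XOR 1 = 0
  1 XOR 1 = 0
  0 XOR 1 = 1
  1 XOR 0 = 1
  1 XOR 1 = 0
  0 XOR 1 = 1
  1 XOR 0 = 1
  1 XOR 1 = 0
  0 XOR 1 = 1
= 101100001101101


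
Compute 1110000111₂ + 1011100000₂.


Align and add column by column (LSB to MSB, carry propagating):
  01110000111
+ 01011100000
  -----------
  col 0: 1 + 0 + 0 (carry in) = 1 → bit 1, carry out 0
  col 1: 1 + 0 + 0 (carry in) = 1 → bit 1, carry out 0
  col 2: 1 + 0 + 0 (carry in) = 1 → bit 1, carry out 0
  col 3: 0 + 0 + 0 (carry in) = 0 → bit 0, carry out 0
  col 4: 0 + 0 + 0 (carry in) = 0 → bit 0, carry out 0
  col 5: 0 + 1 + 0 (carry in) = 1 → bit 1, carry out 0
  col 6: 0 + 1 + 0 (carry in) = 1 → bit 1, carry out 0
  col 7: 1 + 1 + 0 (carry in) = 2 → bit 0, carry out 1
  col 8: 1 + 0 + 1 (carry in) = 2 → bit 0, carry out 1
  col 9: 1 + 1 + 1 (carry in) = 3 → bit 1, carry out 1
  col 10: 0 + 0 + 1 (carry in) = 1 → bit 1, carry out 0
Reading bits MSB→LSB: 11001100111
Strip leading zeros: 11001100111
= 11001100111


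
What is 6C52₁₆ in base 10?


Positional values:
Position 0: 2 × 16^0 = 2 × 1 = 2
Position 1: 5 × 16^1 = 5 × 16 = 80
Position 2: C × 16^2 = 12 × 256 = 3072
Position 3: 6 × 16^3 = 6 × 4096 = 24576
Sum = 2 + 80 + 3072 + 24576
= 27730


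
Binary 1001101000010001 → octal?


Group into 3-bit groups: 001001101000010001
  001 = 1
  001 = 1
  101 = 5
  000 = 0
  010 = 2
  001 = 1
= 0o115021


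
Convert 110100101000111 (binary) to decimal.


Positional values:
Bit 0: 1 × 2^0 = 1
Bit 1: 1 × 2^1 = 2
Bit 2: 1 × 2^2 = 4
Bit 6: 1 × 2^6 = 64
Bit 8: 1 × 2^8 = 256
Bit 11: 1 × 2^11 = 2048
Bit 13: 1 × 2^13 = 8192
Bit 14: 1 × 2^14 = 16384
Sum = 1 + 2 + 4 + 64 + 256 + 2048 + 8192 + 16384
= 26951


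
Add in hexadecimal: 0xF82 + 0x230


Align and add column by column (LSB to MSB, each column mod 16 with carry):
  0F82
+ 0230
  ----
  col 0: 2(2) + 0(0) + 0 (carry in) = 2 → 2(2), carry out 0
  col 1: 8(8) + 3(3) + 0 (carry in) = 11 → B(11), carry out 0
  col 2: F(15) + 2(2) + 0 (carry in) = 17 → 1(1), carry out 1
  col 3: 0(0) + 0(0) + 1 (carry in) = 1 → 1(1), carry out 0
Reading digits MSB→LSB: 11B2
Strip leading zeros: 11B2
= 0x11B2


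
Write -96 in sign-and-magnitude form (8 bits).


Sign bit: 1 (negative)
Magnitude: 96 = 1100000
= 11100000


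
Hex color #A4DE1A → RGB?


Hex: #A4DE1A
R = A4₁₆ = 164
G = DE₁₆ = 222
B = 1A₁₆ = 26
= RGB(164, 222, 26)


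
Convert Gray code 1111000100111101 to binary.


Gray code: 1111000100111101
MSB stays the same: 1
Each subsequent bit = prev_binary XOR current_gray:
  B[1] = 1 XOR 1 = 0
  B[2] = 0 XOR 1 = 1
  B[3] = 1 XOR 1 = 0
  B[4] = 0 XOR 0 = 0
  B[5] = 0 XOR 0 = 0
  B[6] = 0 XOR 0 = 0
  B[7] = 0 XOR 1 = 1
  B[8] = 1 XOR 0 = 1
  B[9] = 1 XOR 0 = 1
  B[10] = 1 XOR 1 = 0
  B[11] = 0 XOR 1 = 1
  B[12] = 1 XOR 1 = 0
  B[13] = 0 XOR 1 = 1
  B[14] = 1 XOR 0 = 1
  B[15] = 1 XOR 1 = 0
= 1010000111010110 (41430 decimal)


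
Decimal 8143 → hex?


Divide by 16 repeatedly:
8143 ÷ 16 = 508 remainder 15 (F)
508 ÷ 16 = 31 remainder 12 (C)
31 ÷ 16 = 1 remainder 15 (F)
1 ÷ 16 = 0 remainder 1 (1)
Reading remainders bottom-up:
= 0x1FCF


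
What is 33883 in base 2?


Divide by 2 repeatedly:
33883 ÷ 2 = 16941 remainder 1
16941 ÷ 2 = 8470 remainder 1
8470 ÷ 2 = 4235 remainder 0
4235 ÷ 2 = 2117 remainder 1
2117 ÷ 2 = 1058 remainder 1
1058 ÷ 2 = 529 remainder 0
529 ÷ 2 = 264 remainder 1
264 ÷ 2 = 132 remainder 0
132 ÷ 2 = 66 remainder 0
66 ÷ 2 = 33 remainder 0
33 ÷ 2 = 16 remainder 1
16 ÷ 2 = 8 remainder 0
8 ÷ 2 = 4 remainder 0
4 ÷ 2 = 2 remainder 0
2 ÷ 2 = 1 remainder 0
1 ÷ 2 = 0 remainder 1
Reading remainders bottom-up:
= 1000010001011011


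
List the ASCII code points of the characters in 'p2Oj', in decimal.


String: 'p2Oj'  (4 characters)
Per-character ASCII lookup:
  'p': lowercase starts at 97: 'p' = 97 + 15 = 112
  '2': digits start at 48: '2' = 48 + 2 = 50
  'O': uppercase starts at 65: 'O' = 65 + 14 = 79
  'j': lowercase starts at 97: 'j' = 97 + 9 = 106
= 112 50 79 106


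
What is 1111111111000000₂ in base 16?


Group into 4-bit nibbles: 1111111111000000
  1111 = F
  1111 = F
  1100 = C
  0000 = 0
= 0xFFC0


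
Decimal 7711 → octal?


Divide by 8 repeatedly:
7711 ÷ 8 = 963 remainder 7
963 ÷ 8 = 120 remainder 3
120 ÷ 8 = 15 remainder 0
15 ÷ 8 = 1 remainder 7
1 ÷ 8 = 0 remainder 1
Reading remainders bottom-up:
= 0o17037


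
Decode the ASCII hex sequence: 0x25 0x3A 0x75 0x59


Codes (hex): 0x25 0x3A 0x75 0x59
Per-code ASCII lookup:
  0x25 = 37  (special character) → '%'
  0x3A = 58  (special character) → ':'
  0x75 = 117  (range 97-122: lowercase, 117 - 97 = 20) → 'u'
  0x59 = 89  (range 65-90: uppercase, 89 - 65 = 24) → 'Y'
= '%:uY'


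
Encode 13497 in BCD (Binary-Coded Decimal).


Each digit → 4-bit binary:
  1 → 0001
  3 → 0011
  4 → 0100
  9 → 1001
  7 → 0111
= 0001 0011 0100 1001 0111


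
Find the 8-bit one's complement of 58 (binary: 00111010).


Original: 00111010
Invert all bits:
  bit 0: 0 → 1
  bit 1: 0 → 1
  bit 2: 1 → 0
  bit 3: 1 → 0
  bit 4: 1 → 0
  bit 5: 0 → 1
  bit 6: 1 → 0
  bit 7: 0 → 1
= 11000101


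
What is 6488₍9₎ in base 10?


Positional values (base 9):
  8 × 9^0 = 8 × 1 = 8
  8 × 9^1 = 8 × 9 = 72
  4 × 9^2 = 4 × 81 = 324
  6 × 9^3 = 6 × 729 = 4374
Sum = 8 + 72 + 324 + 4374
= 4778


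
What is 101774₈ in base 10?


Positional values:
Position 0: 4 × 8^0 = 4
Position 1: 7 × 8^1 = 56
Position 2: 7 × 8^2 = 448
Position 3: 1 × 8^3 = 512
Position 4: 0 × 8^4 = 0
Position 5: 1 × 8^5 = 32768
Sum = 4 + 56 + 448 + 512 + 0 + 32768
= 33788


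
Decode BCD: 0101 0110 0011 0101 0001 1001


Each 4-bit group → digit:
  0101 → 5
  0110 → 6
  0011 → 3
  0101 → 5
  0001 → 1
  1001 → 9
= 563519


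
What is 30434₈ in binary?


Each octal digit → 3 binary bits:
  3 = 011
  0 = 000
  4 = 100
  3 = 011
  4 = 100
Concatenate: 011 000 100 011 100
= 011000100011100


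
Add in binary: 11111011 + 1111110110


Align and add column by column (LSB to MSB, carry propagating):
  00011111011
+ 01111110110
  -----------
  col 0: 1 + 0 + 0 (carry in) = 1 → bit 1, carry out 0
  col 1: 1 + 1 + 0 (carry in) = 2 → bit 0, carry out 1
  col 2: 0 + 1 + 1 (carry in) = 2 → bit 0, carry out 1
  col 3: 1 + 0 + 1 (carry in) = 2 → bit 0, carry out 1
  col 4: 1 + 1 + 1 (carry in) = 3 → bit 1, carry out 1
  col 5: 1 + 1 + 1 (carry in) = 3 → bit 1, carry out 1
  col 6: 1 + 1 + 1 (carry in) = 3 → bit 1, carry out 1
  col 7: 1 + 1 + 1 (carry in) = 3 → bit 1, carry out 1
  col 8: 0 + 1 + 1 (carry in) = 2 → bit 0, carry out 1
  col 9: 0 + 1 + 1 (carry in) = 2 → bit 0, carry out 1
  col 10: 0 + 0 + 1 (carry in) = 1 → bit 1, carry out 0
Reading bits MSB→LSB: 10011110001
Strip leading zeros: 10011110001
= 10011110001


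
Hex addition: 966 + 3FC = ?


Align and add column by column (LSB to MSB, each column mod 16 with carry):
  0966
+ 03FC
  ----
  col 0: 6(6) + C(12) + 0 (carry in) = 18 → 2(2), carry out 1
  col 1: 6(6) + F(15) + 1 (carry in) = 22 → 6(6), carry out 1
  col 2: 9(9) + 3(3) + 1 (carry in) = 13 → D(13), carry out 0
  col 3: 0(0) + 0(0) + 0 (carry in) = 0 → 0(0), carry out 0
Reading digits MSB→LSB: 0D62
Strip leading zeros: D62
= 0xD62
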